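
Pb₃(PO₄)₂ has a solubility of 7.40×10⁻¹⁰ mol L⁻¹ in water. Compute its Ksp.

Ksp = 2.40×10⁻⁴⁴

Pb₃(PO₄)₂(s) ⇌ 3 Pb²⁺(aq) + 2 PO₄³⁻(aq)
Call the molar solubility s, so that [Pb²⁺] = 3s and [PO₄³⁻] = 2s.
Ksp = [Pb²⁺]^3[PO₄³⁻]^2 = (3s)^3 · (2s)^2 = 108s^5
Ksp = 108 × (7.40×10⁻¹⁰)^5 = 2.40×10⁻⁴⁴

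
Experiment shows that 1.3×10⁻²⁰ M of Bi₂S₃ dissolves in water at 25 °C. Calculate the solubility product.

Bi₂S₃(s) ⇌ 2 Bi³⁺(aq) + 3 S²⁻(aq)
If s mol/L of Bi₂S₃ dissolves, [Bi³⁺] = 2s and [S²⁻] = 3s.
Ksp = [Bi³⁺]^2[S²⁻]^3 = (2s)^2 · (3s)^3 = 108s^5
Ksp = 108 × (1.3×10⁻²⁰)^5 = 4.0×10⁻⁹⁸

Ksp = 4.0×10⁻⁹⁸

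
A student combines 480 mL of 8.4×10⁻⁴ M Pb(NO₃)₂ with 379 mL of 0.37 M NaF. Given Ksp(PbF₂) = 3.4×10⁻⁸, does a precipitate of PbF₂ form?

Yes

Total volume after mixing = 480 + 379 = 859 mL.
[Pb²⁺] = (8.4×10⁻⁴)(480)/859 = 4.7×10⁻⁴ M
[F⁻] = (0.37)(379)/859 = 0.16 M
Q = [Pb²⁺][F⁻]^2 = 1.3×10⁻⁵
Since Q (1.3×10⁻⁵) exceeds Ksp (3.4×10⁻⁸), PbF₂ will precipitate.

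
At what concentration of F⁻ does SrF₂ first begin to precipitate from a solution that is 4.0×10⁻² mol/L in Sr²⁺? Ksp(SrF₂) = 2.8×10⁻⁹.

2.6×10⁻⁴ M

The threshold for precipitation is Q = Ksp.
SrF₂(s) ⇌ Sr²⁺(aq) + 2 F⁻(aq)
Ksp = [Sr²⁺][F⁻]^2 = [F⁻]^2(4.0×10⁻²)
[F⁻]^2 = 2.8×10⁻⁹ / (4.0×10⁻²) = 7.0×10⁻⁸
[F⁻] = 2.6×10⁻⁴ mol/L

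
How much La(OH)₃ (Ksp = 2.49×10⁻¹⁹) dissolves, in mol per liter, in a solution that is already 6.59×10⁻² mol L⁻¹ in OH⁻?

La(OH)₃(s) ⇌ La³⁺(aq) + 3 OH⁻(aq)
With OH⁻ already at 6.59×10⁻² mol L⁻¹ and s small, take [OH⁻] ≈ 6.59×10⁻² mol L⁻¹ and [La³⁺] = s.
Ksp = [La³⁺][OH⁻]^3 = s(6.59×10⁻²)^3
s = 2.49×10⁻¹⁹ / (6.59×10⁻²)^3 = 8.70×10⁻¹⁶
s = 8.70×10⁻¹⁶ mol L⁻¹

8.70×10⁻¹⁶ M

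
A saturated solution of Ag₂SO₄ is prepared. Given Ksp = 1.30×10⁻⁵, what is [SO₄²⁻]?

Ag₂SO₄(s) ⇌ 2 Ag⁺(aq) + SO₄²⁻(aq)
Let s be the molar solubility. Then [Ag⁺] = 2s and [SO₄²⁻] = s.
Ksp = [Ag⁺]^2[SO₄²⁻] = (2s)^2 · s = 4s^3 = 1.30×10⁻⁵
s = 1.48×10⁻² mol L⁻¹
[SO₄²⁻] = s = 1.48×10⁻² mol L⁻¹

1.48×10⁻² M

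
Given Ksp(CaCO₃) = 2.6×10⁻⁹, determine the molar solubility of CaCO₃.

5.1×10⁻⁵ M

CaCO₃(s) ⇌ Ca²⁺(aq) + CO₃²⁻(aq)
Call the molar solubility s, so that [Ca²⁺] = s and [CO₃²⁻] = s.
Ksp = [Ca²⁺][CO₃²⁻] = s · s = s^2
s^2 = 2.6×10⁻⁹
Taking the 2nd root, s = 5.1×10⁻⁵ mol L⁻¹.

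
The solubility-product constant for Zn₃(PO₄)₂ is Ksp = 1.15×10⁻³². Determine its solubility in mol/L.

1.60×10⁻⁷ M

Zn₃(PO₄)₂(s) ⇌ 3 Zn²⁺(aq) + 2 PO₄³⁻(aq)
For each mole of Zn₃(PO₄)₂ that dissolves per liter, [Zn²⁺] = 3s and [PO₄³⁻] = 2s; let s denote this solubility.
Ksp = [Zn²⁺]^3[PO₄³⁻]^2 = (3s)^3 · (2s)^2 = 108s^5
108s^5 = 1.15×10⁻³²  ⇒  s^5 = 1.06×10⁻³⁴
s = (1.06×10⁻³⁴)^(1/5) = 1.60×10⁻⁷ mol L⁻¹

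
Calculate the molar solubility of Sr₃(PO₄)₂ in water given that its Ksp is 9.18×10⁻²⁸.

Sr₃(PO₄)₂(s) ⇌ 3 Sr²⁺(aq) + 2 PO₄³⁻(aq)
For each mole of Sr₃(PO₄)₂ that dissolves per liter, [Sr²⁺] = 3s and [PO₄³⁻] = 2s; let s denote this solubility.
Ksp = [Sr²⁺]^3[PO₄³⁻]^2 = (3s)^3 · (2s)^2 = 108s^5
108s^5 = 9.18×10⁻²⁸  ⇒  s^5 = 8.50×10⁻³⁰
Taking the 5th root, s = 1.53×10⁻⁶ M.

1.53×10⁻⁶ M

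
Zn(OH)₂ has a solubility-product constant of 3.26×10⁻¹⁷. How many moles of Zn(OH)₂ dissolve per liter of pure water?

Zn(OH)₂(s) ⇌ Zn²⁺(aq) + 2 OH⁻(aq)
Call the molar solubility s, so that [Zn²⁺] = s and [OH⁻] = 2s.
Ksp = [Zn²⁺][OH⁻]^2 = s · (2s)^2 = 4s^3
4s^3 = 3.26×10⁻¹⁷  ⇒  s^3 = 8.15×10⁻¹⁸
s = 2.01×10⁻⁶ M

2.01×10⁻⁶ M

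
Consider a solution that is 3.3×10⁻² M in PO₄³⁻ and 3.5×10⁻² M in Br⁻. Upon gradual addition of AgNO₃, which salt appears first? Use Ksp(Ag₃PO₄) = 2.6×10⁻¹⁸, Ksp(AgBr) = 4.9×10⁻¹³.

Each salt precipitates once Q = Ksp for that salt.
For Ag₃PO₄: [Ag⁺] = (Ksp/[PO₄³⁻])^(1/3) = 4.3×10⁻⁶ M
For AgBr: [Ag⁺] = (Ksp/[Br⁻]) = 1.4×10⁻¹¹ M
The smaller threshold [Ag⁺] is reached first, so AgBr precipitates first.

AgBr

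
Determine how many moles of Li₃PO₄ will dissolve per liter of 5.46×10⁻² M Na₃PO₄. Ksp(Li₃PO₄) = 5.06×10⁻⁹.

1.51×10⁻³ M

Li₃PO₄(s) ⇌ 3 Li⁺(aq) + PO₄³⁻(aq)
PO₄³⁻ is already present at 5.46×10⁻² M. If s mol/L of Li₃PO₄ dissolves, [Li⁺] = 3s while [PO₄³⁻] ≈ 5.46×10⁻² M.
Ksp = [Li⁺]^3[PO₄³⁻] = (3s)^3(5.46×10⁻²)
(3s)^3 = 5.06×10⁻⁹ / (5.46×10⁻²) = 9.27×10⁻⁸
s = 1.51×10⁻³ M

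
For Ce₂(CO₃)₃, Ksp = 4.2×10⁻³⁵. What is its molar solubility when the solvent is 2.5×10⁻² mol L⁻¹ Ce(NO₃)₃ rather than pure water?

Ce₂(CO₃)₃(s) ⇌ 2 Ce³⁺(aq) + 3 CO₃²⁻(aq)
Ce³⁺ is already present at 2.5×10⁻² mol L⁻¹. If s mol/L of Ce₂(CO₃)₃ dissolves, [CO₃²⁻] = 3s while [Ce³⁺] ≈ 2.5×10⁻² mol L⁻¹.
Ksp = [Ce³⁺]^2[CO₃²⁻]^3 = (2.5×10⁻²)^2(3s)^3
(3s)^3 = 4.2×10⁻³⁵ / (2.5×10⁻²)^2 = 6.7×10⁻³²
s = 1.4×10⁻¹¹ mol L⁻¹

1.4×10⁻¹¹ M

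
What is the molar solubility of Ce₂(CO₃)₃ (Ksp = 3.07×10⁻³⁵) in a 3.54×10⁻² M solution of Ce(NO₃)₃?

Ce₂(CO₃)₃(s) ⇌ 2 Ce³⁺(aq) + 3 CO₃²⁻(aq)
With Ce³⁺ already at 3.54×10⁻² M and s small, take [Ce³⁺] ≈ 3.54×10⁻² M and [CO₃²⁻] = 3s.
Ksp = [Ce³⁺]^2[CO₃²⁻]^3 = (3.54×10⁻²)^2(3s)^3
(3s)^3 = 3.07×10⁻³⁵ / (3.54×10⁻²)^2 = 2.45×10⁻³²
s = 9.68×10⁻¹² M

9.68×10⁻¹² M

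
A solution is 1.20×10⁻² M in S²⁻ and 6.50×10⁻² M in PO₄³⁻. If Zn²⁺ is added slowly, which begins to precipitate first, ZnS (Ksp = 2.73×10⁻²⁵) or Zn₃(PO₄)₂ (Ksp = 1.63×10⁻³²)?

ZnS

Each salt precipitates once Q = Ksp for that salt.
For ZnS: [Zn²⁺] = (Ksp/[S²⁻]) = 2.28×10⁻²³ M
For Zn₃(PO₄)₂: [Zn²⁺] = (Ksp/[PO₄³⁻]^2)^(1/3) = 1.57×10⁻¹⁰ M
ZnS requires the lower [Zn²⁺], so it precipitates first.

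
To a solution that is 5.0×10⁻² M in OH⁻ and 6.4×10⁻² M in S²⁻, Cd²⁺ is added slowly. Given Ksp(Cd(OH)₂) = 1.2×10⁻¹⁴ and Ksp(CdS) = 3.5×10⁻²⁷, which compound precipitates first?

Precipitation of each salt begins when its ion product equals Ksp.
For Cd(OH)₂: [Cd²⁺] = (Ksp/[OH⁻]^2) = 4.8×10⁻¹² M
For CdS: [Cd²⁺] = (Ksp/[S²⁻]) = 5.5×10⁻²⁶ M
The smaller threshold [Cd²⁺] is reached first, so CdS precipitates first.

CdS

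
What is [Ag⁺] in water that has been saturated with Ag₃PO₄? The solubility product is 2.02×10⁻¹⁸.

4.96×10⁻⁵ M

Ag₃PO₄(s) ⇌ 3 Ag⁺(aq) + PO₄³⁻(aq)
Call the molar solubility s, so that [Ag⁺] = 3s and [PO₄³⁻] = s.
Ksp = [Ag⁺]^3[PO₄³⁻] = (3s)^3 · s = 27s^4 = 2.02×10⁻¹⁸
s = 1.65×10⁻⁵ mol L⁻¹
[Ag⁺] = 3s = 4.96×10⁻⁵ mol L⁻¹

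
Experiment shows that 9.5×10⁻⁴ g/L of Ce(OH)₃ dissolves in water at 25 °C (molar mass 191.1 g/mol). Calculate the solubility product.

Ksp = 1.6×10⁻²⁰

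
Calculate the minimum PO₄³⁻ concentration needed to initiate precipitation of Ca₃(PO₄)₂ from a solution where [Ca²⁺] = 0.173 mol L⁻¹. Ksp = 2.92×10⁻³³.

7.51×10⁻¹⁶ M

A salt starts to precipitate once the ion product Q reaches its Ksp.
Ca₃(PO₄)₂(s) ⇌ 3 Ca²⁺(aq) + 2 PO₄³⁻(aq)
Ksp = [Ca²⁺]^3[PO₄³⁻]^2 = [PO₄³⁻]^2(0.173)^3
[PO₄³⁻]^2 = 2.92×10⁻³³ / (0.173)^3 = 5.64×10⁻³¹
[PO₄³⁻] = 7.51×10⁻¹⁶ mol L⁻¹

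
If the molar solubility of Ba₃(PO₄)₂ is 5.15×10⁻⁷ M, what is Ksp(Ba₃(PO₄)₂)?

Ba₃(PO₄)₂(s) ⇌ 3 Ba²⁺(aq) + 2 PO₄³⁻(aq)
Let s be the molar solubility. Then [Ba²⁺] = 3s and [PO₄³⁻] = 2s.
Ksp = [Ba²⁺]^3[PO₄³⁻]^2 = (3s)^3 · (2s)^2 = 108s^5
Ksp = 108 × (5.15×10⁻⁷)^5 = 3.91×10⁻³⁰

Ksp = 3.91×10⁻³⁰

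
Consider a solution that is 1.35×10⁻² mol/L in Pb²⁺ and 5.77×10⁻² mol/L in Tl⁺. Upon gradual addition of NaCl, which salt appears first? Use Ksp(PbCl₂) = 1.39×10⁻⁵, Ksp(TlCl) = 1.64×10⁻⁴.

Each salt precipitates once Q = Ksp for that salt.
For PbCl₂: [Cl⁻] = (Ksp/[Pb²⁺])^(1/2) = 3.21×10⁻² mol/L
For TlCl: [Cl⁻] = (Ksp/[Tl⁺]) = 2.84×10⁻³ mol/L
Since TlCl needs less Cl⁻ to reach saturation, it precipitates first.

TlCl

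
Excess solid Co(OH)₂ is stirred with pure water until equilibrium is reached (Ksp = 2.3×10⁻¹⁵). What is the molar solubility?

8.3×10⁻⁶ M

Co(OH)₂(s) ⇌ Co²⁺(aq) + 2 OH⁻(aq)
If s mol/L of Co(OH)₂ dissolves, [Co²⁺] = s and [OH⁻] = 2s.
Ksp = [Co²⁺][OH⁻]^2 = s · (2s)^2 = 4s^3
4s^3 = 2.3×10⁻¹⁵  ⇒  s^3 = 5.8×10⁻¹⁶
s = 8.3×10⁻⁶ M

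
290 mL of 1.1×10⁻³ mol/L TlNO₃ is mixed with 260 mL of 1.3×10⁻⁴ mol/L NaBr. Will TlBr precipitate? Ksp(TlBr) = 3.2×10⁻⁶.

After mixing, V = 290 mL + 260 mL = 550 mL.
[Tl⁺] = (1.1×10⁻³)(290)/550 = 5.8×10⁻⁴ mol/L
[Br⁻] = (1.3×10⁻⁴)(260)/550 = 6.1×10⁻⁵ mol/L
Q = [Tl⁺][Br⁻] = 3.6×10⁻⁸
Q = 3.6×10⁻⁸ < Ksp = 3.2×10⁻⁶, so the solution is unsaturated and no precipitate forms.

No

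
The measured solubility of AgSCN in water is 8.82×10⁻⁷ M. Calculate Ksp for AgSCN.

Ksp = 7.78×10⁻¹³

AgSCN(s) ⇌ Ag⁺(aq) + SCN⁻(aq)
For each mole of AgSCN that dissolves per liter, [Ag⁺] = s and [SCN⁻] = s; let s denote this solubility.
Ksp = [Ag⁺][SCN⁻] = s · s = s^2
Ksp = (8.82×10⁻⁷)^2 = 7.78×10⁻¹³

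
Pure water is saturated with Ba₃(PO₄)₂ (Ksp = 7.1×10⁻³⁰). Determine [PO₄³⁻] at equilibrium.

Ba₃(PO₄)₂(s) ⇌ 3 Ba²⁺(aq) + 2 PO₄³⁻(aq)
If s mol/L of Ba₃(PO₄)₂ dissolves, [Ba²⁺] = 3s and [PO₄³⁻] = 2s.
Ksp = [Ba²⁺]^3[PO₄³⁻]^2 = (3s)^3 · (2s)^2 = 108s^5 = 7.1×10⁻³⁰
s = 5.8×10⁻⁷ M
[PO₄³⁻] = 2s = 1.2×10⁻⁶ M

1.2×10⁻⁶ M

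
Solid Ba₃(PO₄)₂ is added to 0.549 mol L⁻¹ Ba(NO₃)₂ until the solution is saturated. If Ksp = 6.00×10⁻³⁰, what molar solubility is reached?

Ba₃(PO₄)₂(s) ⇌ 3 Ba²⁺(aq) + 2 PO₄³⁻(aq)
The solution already contains Ba²⁺ at 0.549 mol L⁻¹. Let s be the molar solubility of Ba₃(PO₄)₂.
[Ba²⁺] ≈ 0.549 mol L⁻¹ (common ion dominates); [PO₄³⁻] = 2s.
Ksp = [Ba²⁺]^3[PO₄³⁻]^2 = (0.549)^3(2s)^2
(2s)^2 = 6.00×10⁻³⁰ / (0.549)^3 = 3.63×10⁻²⁹
s = 3.01×10⁻¹⁵ mol L⁻¹

3.01×10⁻¹⁵ M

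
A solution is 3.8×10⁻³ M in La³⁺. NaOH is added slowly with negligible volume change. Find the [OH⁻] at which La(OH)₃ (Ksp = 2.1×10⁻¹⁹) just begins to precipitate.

3.8×10⁻⁶ M

Precipitation begins when Q = Ksp.
La(OH)₃(s) ⇌ La³⁺(aq) + 3 OH⁻(aq)
Ksp = [La³⁺][OH⁻]^3 = [OH⁻]^3(3.8×10⁻³)
[OH⁻]^3 = 2.1×10⁻¹⁹ / (3.8×10⁻³) = 5.5×10⁻¹⁷
[OH⁻] = 3.8×10⁻⁶ M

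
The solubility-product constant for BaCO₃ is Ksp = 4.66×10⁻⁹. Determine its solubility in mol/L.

6.83×10⁻⁵ M

BaCO₃(s) ⇌ Ba²⁺(aq) + CO₃²⁻(aq)
Let s be the molar solubility. Then [Ba²⁺] = s and [CO₃²⁻] = s.
Ksp = [Ba²⁺][CO₃²⁻] = s · s = s^2
s^2 = 4.66×10⁻⁹
s = (4.66×10⁻⁹)^(1/2) = 6.83×10⁻⁵ mol L⁻¹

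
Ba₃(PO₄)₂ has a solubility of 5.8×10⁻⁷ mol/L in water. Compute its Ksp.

Ksp = 7.1×10⁻³⁰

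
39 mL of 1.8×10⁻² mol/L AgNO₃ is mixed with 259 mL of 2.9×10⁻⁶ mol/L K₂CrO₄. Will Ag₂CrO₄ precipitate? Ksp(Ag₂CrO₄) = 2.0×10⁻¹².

After mixing, V = 39 mL + 259 mL = 298 mL.
[Ag⁺] = (1.8×10⁻²)(39)/298 = 2.4×10⁻³ mol/L
[CrO₄²⁻] = (2.9×10⁻⁶)(259)/298 = 2.5×10⁻⁶ mol/L
Q = [Ag⁺]^2[CrO₄²⁻] = 1.4×10⁻¹¹
Because Q > Ksp (1.4×10⁻¹¹ vs 2.0×10⁻¹²), a precipitate of Ag₂CrO₄ forms.

Yes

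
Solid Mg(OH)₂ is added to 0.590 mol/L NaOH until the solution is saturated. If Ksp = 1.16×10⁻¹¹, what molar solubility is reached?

Mg(OH)₂(s) ⇌ Mg²⁺(aq) + 2 OH⁻(aq)
Let s be the solubility of Mg(OH)₂ here. The common ion gives [OH⁻] ≈ 0.590 mol/L, and [Mg²⁺] = s.
Ksp = [Mg²⁺][OH⁻]^2 = s(0.590)^2
s = 1.16×10⁻¹¹ / (0.590)^2 = 3.33×10⁻¹¹
s = 3.33×10⁻¹¹ mol/L

3.33×10⁻¹¹ M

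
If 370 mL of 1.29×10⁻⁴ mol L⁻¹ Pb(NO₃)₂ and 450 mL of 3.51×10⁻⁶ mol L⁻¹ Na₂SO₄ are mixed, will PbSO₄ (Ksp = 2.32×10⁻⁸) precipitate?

No

Total volume after mixing = 370 + 450 = 820 mL.
[Pb²⁺] = (1.29×10⁻⁴)(370)/820 = 5.82×10⁻⁵ mol L⁻¹
[SO₄²⁻] = (3.51×10⁻⁶)(450)/820 = 1.93×10⁻⁶ mol L⁻¹
Q = [Pb²⁺][SO₄²⁻] = 1.12×10⁻¹⁰
Q < Ksp (1.12×10⁻¹⁰ vs 2.32×10⁻⁸); the solution remains unsaturated and no precipitate forms.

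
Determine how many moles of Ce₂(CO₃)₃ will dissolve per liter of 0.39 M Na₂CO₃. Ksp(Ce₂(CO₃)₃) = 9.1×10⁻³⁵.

2.0×10⁻¹⁷ M

Ce₂(CO₃)₃(s) ⇌ 2 Ce³⁺(aq) + 3 CO₃²⁻(aq)
CO₃²⁻ is already present at 0.39 M. If s mol/L of Ce₂(CO₃)₃ dissolves, [Ce³⁺] = 2s while [CO₃²⁻] ≈ 0.39 M.
Ksp = [Ce³⁺]^2[CO₃²⁻]^3 = (2s)^2(0.39)^3
(2s)^2 = 9.1×10⁻³⁵ / (0.39)^3 = 1.5×10⁻³³
s = 2.0×10⁻¹⁷ M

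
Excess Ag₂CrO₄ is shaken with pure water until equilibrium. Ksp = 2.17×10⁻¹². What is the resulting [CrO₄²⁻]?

Ag₂CrO₄(s) ⇌ 2 Ag⁺(aq) + CrO₄²⁻(aq)
For each mole of Ag₂CrO₄ that dissolves per liter, [Ag⁺] = 2s and [CrO₄²⁻] = s; let s denote this solubility.
Ksp = [Ag⁺]^2[CrO₄²⁻] = (2s)^2 · s = 4s^3 = 2.17×10⁻¹²
s = 8.16×10⁻⁵ mol/L
[CrO₄²⁻] = s = 8.16×10⁻⁵ mol/L

8.16×10⁻⁵ M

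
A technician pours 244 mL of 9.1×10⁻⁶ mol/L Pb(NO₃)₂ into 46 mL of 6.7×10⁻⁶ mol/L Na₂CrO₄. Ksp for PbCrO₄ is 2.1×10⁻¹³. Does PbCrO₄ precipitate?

Yes

The combined volume is 290 mL.
[Pb²⁺] = (9.1×10⁻⁶)(244)/290 = 7.7×10⁻⁶ mol/L
[CrO₄²⁻] = (6.7×10⁻⁶)(46)/290 = 1.1×10⁻⁶ mol/L
Q = [Pb²⁺][CrO₄²⁻] = 8.1×10⁻¹²
Because Q > Ksp (8.1×10⁻¹² vs 2.1×10⁻¹³), a precipitate of PbCrO₄ forms.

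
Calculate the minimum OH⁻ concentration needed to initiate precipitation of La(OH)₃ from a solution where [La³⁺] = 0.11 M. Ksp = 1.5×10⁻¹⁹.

1.1×10⁻⁶ M

Precipitation begins when Q = Ksp.
La(OH)₃(s) ⇌ La³⁺(aq) + 3 OH⁻(aq)
Ksp = [La³⁺][OH⁻]^3 = [OH⁻]^3(0.11)
[OH⁻]^3 = 1.5×10⁻¹⁹ / (0.11) = 1.4×10⁻¹⁸
[OH⁻] = 1.1×10⁻⁶ M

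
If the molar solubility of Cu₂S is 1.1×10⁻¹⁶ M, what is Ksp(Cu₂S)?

Cu₂S(s) ⇌ 2 Cu⁺(aq) + S²⁻(aq)
If s mol/L of Cu₂S dissolves, [Cu⁺] = 2s and [S²⁻] = s.
Ksp = [Cu⁺]^2[S²⁻] = (2s)^2 · s = 4s^3
Ksp = 4 × (1.1×10⁻¹⁶)^3 = 5.3×10⁻⁴⁸

Ksp = 5.3×10⁻⁴⁸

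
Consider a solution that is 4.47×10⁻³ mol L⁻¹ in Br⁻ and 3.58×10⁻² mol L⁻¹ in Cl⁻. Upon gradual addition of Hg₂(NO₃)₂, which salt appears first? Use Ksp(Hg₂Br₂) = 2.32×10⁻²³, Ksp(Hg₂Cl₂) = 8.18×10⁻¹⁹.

Precipitation begins when Q = Ksp.
For Hg₂Br₂: [Hg₂²⁺] = (Ksp/[Br⁻]^2) = 1.16×10⁻¹⁸ mol L⁻¹
For Hg₂Cl₂: [Hg₂²⁺] = (Ksp/[Cl⁻]^2) = 6.38×10⁻¹⁶ mol L⁻¹
The smaller threshold [Hg₂²⁺] is reached first, so Hg₂Br₂ precipitates first.

Hg₂Br₂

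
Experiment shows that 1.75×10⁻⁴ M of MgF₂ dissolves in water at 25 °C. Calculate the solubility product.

MgF₂(s) ⇌ Mg²⁺(aq) + 2 F⁻(aq)
If s mol/L of MgF₂ dissolves, [Mg²⁺] = s and [F⁻] = 2s.
Ksp = [Mg²⁺][F⁻]^2 = s · (2s)^2 = 4s^3
Ksp = 4 × (1.75×10⁻⁴)^3 = 2.14×10⁻¹¹

Ksp = 2.14×10⁻¹¹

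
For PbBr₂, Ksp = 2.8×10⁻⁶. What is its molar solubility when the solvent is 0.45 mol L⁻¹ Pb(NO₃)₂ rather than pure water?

1.2×10⁻³ M

PbBr₂(s) ⇌ Pb²⁺(aq) + 2 Br⁻(aq)
With Pb²⁺ already at 0.45 mol L⁻¹ and s small, take [Pb²⁺] ≈ 0.45 mol L⁻¹ and [Br⁻] = 2s.
Ksp = [Pb²⁺][Br⁻]^2 = (0.45)(2s)^2
(2s)^2 = 2.8×10⁻⁶ / (0.45) = 6.2×10⁻⁶
s = 1.2×10⁻³ mol L⁻¹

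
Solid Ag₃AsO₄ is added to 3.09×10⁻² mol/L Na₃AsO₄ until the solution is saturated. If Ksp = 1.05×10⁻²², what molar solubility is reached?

Ag₃AsO₄(s) ⇌ 3 Ag⁺(aq) + AsO₄³⁻(aq)
AsO₄³⁻ is already present at 3.09×10⁻² mol/L. If s mol/L of Ag₃AsO₄ dissolves, [Ag⁺] = 3s while [AsO₄³⁻] ≈ 3.09×10⁻² mol/L.
Ksp = [Ag⁺]^3[AsO₄³⁻] = (3s)^3(3.09×10⁻²)
(3s)^3 = 1.05×10⁻²² / (3.09×10⁻²) = 3.40×10⁻²¹
s = 5.01×10⁻⁸ mol/L

5.01×10⁻⁸ M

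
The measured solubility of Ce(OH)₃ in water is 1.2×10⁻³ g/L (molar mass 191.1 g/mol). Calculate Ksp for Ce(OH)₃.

Ksp = 4.2×10⁻²⁰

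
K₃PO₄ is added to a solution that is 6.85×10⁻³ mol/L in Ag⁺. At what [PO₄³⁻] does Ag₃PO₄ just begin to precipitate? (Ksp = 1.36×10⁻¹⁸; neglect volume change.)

The threshold for precipitation is Q = Ksp.
Ag₃PO₄(s) ⇌ 3 Ag⁺(aq) + PO₄³⁻(aq)
Ksp = [Ag⁺]^3[PO₄³⁻] = [PO₄³⁻](6.85×10⁻³)^3
[PO₄³⁻] = 1.36×10⁻¹⁸ / (6.85×10⁻³)^3 = 4.23×10⁻¹²
[PO₄³⁻] = 4.23×10⁻¹² mol/L

4.23×10⁻¹² M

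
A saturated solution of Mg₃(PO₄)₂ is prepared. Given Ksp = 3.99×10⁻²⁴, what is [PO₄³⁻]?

1.64×10⁻⁵ M

Mg₃(PO₄)₂(s) ⇌ 3 Mg²⁺(aq) + 2 PO₄³⁻(aq)
If s mol/L of Mg₃(PO₄)₂ dissolves, [Mg²⁺] = 3s and [PO₄³⁻] = 2s.
Ksp = [Mg²⁺]^3[PO₄³⁻]^2 = (3s)^3 · (2s)^2 = 108s^5 = 3.99×10⁻²⁴
s = 8.19×10⁻⁶ mol L⁻¹
[PO₄³⁻] = 2s = 1.64×10⁻⁵ mol L⁻¹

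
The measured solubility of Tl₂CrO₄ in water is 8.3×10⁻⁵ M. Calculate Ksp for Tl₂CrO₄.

Tl₂CrO₄(s) ⇌ 2 Tl⁺(aq) + CrO₄²⁻(aq)
If s mol/L of Tl₂CrO₄ dissolves, [Tl⁺] = 2s and [CrO₄²⁻] = s.
Ksp = [Tl⁺]^2[CrO₄²⁻] = (2s)^2 · s = 4s^3
Ksp = 4 × (8.3×10⁻⁵)^3 = 2.3×10⁻¹²

Ksp = 2.3×10⁻¹²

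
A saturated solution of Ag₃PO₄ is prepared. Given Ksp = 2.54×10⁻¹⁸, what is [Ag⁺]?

Ag₃PO₄(s) ⇌ 3 Ag⁺(aq) + PO₄³⁻(aq)
For each mole of Ag₃PO₄ that dissolves per liter, [Ag⁺] = 3s and [PO₄³⁻] = s; let s denote this solubility.
Ksp = [Ag⁺]^3[PO₄³⁻] = (3s)^3 · s = 27s^4 = 2.54×10⁻¹⁸
s = 1.75×10⁻⁵ M
[Ag⁺] = 3s = 5.25×10⁻⁵ M

5.25×10⁻⁵ M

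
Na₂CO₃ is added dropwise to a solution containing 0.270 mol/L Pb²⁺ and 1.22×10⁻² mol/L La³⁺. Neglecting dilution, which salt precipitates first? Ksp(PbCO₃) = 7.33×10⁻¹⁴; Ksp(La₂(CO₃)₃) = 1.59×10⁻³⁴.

PbCO₃

The threshold for precipitation is Q = Ksp.
For PbCO₃: [CO₃²⁻] = (Ksp/[Pb²⁺]) = 2.71×10⁻¹³ mol/L
For La₂(CO₃)₃: [CO₃²⁻] = (Ksp/[La³⁺]^2)^(1/3) = 1.02×10⁻¹⁰ mol/L
PbCO₃ requires the lower [CO₃²⁻], so it precipitates first.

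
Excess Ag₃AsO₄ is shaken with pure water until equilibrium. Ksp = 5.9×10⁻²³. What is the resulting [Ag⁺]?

3.6×10⁻⁶ M

Ag₃AsO₄(s) ⇌ 3 Ag⁺(aq) + AsO₄³⁻(aq)
If s mol/L of Ag₃AsO₄ dissolves, [Ag⁺] = 3s and [AsO₄³⁻] = s.
Ksp = [Ag⁺]^3[AsO₄³⁻] = (3s)^3 · s = 27s^4 = 5.9×10⁻²³
s = 1.2×10⁻⁶ mol L⁻¹
[Ag⁺] = 3s = 3.6×10⁻⁶ mol L⁻¹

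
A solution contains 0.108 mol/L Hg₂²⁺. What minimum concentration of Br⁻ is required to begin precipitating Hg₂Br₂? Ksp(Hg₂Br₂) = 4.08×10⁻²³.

1.94×10⁻¹¹ M

A salt starts to precipitate once the ion product Q reaches its Ksp.
Hg₂Br₂(s) ⇌ Hg₂²⁺(aq) + 2 Br⁻(aq)
Ksp = [Hg₂²⁺][Br⁻]^2 = [Br⁻]^2(0.108)
[Br⁻]^2 = 4.08×10⁻²³ / (0.108) = 3.78×10⁻²²
[Br⁻] = 1.94×10⁻¹¹ mol/L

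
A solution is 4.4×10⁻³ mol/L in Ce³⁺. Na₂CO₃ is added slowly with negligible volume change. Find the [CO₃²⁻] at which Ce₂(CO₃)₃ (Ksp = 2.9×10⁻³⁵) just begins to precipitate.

The threshold for precipitation is Q = Ksp.
Ce₂(CO₃)₃(s) ⇌ 2 Ce³⁺(aq) + 3 CO₃²⁻(aq)
Ksp = [Ce³⁺]^2[CO₃²⁻]^3 = [CO₃²⁻]^3(4.4×10⁻³)^2
[CO₃²⁻]^3 = 2.9×10⁻³⁵ / (4.4×10⁻³)^2 = 1.5×10⁻³⁰
[CO₃²⁻] = 1.1×10⁻¹⁰ mol/L

1.1×10⁻¹⁰ M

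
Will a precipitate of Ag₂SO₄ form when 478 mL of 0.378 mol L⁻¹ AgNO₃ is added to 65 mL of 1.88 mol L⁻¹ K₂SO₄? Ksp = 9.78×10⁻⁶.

Yes

Total volume after mixing = 478 + 65 = 543 mL.
[Ag⁺] = (0.378)(478)/543 = 0.333 mol L⁻¹
[SO₄²⁻] = (1.88)(65)/543 = 0.225 mol L⁻¹
Q = [Ag⁺]^2[SO₄²⁻] = 2.49×10⁻²
Q = 2.49×10⁻² > Ksp = 9.78×10⁻⁶, so the solution is supersaturated and Ag₂SO₄ precipitates.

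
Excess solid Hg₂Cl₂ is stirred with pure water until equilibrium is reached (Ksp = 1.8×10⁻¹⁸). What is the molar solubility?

Hg₂Cl₂(s) ⇌ Hg₂²⁺(aq) + 2 Cl⁻(aq)
Call the molar solubility s, so that [Hg₂²⁺] = s and [Cl⁻] = 2s.
Ksp = [Hg₂²⁺][Cl⁻]^2 = s · (2s)^2 = 4s^3
4s^3 = 1.8×10⁻¹⁸  ⇒  s^3 = 4.5×10⁻¹⁹
s = (4.5×10⁻¹⁹)^(1/3) = 7.7×10⁻⁷ M

7.7×10⁻⁷ M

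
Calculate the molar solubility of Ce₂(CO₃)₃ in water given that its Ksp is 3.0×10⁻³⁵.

4.9×10⁻⁸ M

Ce₂(CO₃)₃(s) ⇌ 2 Ce³⁺(aq) + 3 CO₃²⁻(aq)
If s mol/L of Ce₂(CO₃)₃ dissolves, [Ce³⁺] = 2s and [CO₃²⁻] = 3s.
Ksp = [Ce³⁺]^2[CO₃²⁻]^3 = (2s)^2 · (3s)^3 = 108s^5
108s^5 = 3.0×10⁻³⁵  ⇒  s^5 = 2.8×10⁻³⁷
s = 4.9×10⁻⁸ mol L⁻¹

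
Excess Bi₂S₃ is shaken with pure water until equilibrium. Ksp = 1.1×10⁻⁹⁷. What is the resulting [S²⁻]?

Bi₂S₃(s) ⇌ 2 Bi³⁺(aq) + 3 S²⁻(aq)
If s mol/L of Bi₂S₃ dissolves, [Bi³⁺] = 2s and [S²⁻] = 3s.
Ksp = [Bi³⁺]^2[S²⁻]^3 = (2s)^2 · (3s)^3 = 108s^5 = 1.1×10⁻⁹⁷
s = 1.6×10⁻²⁰ mol/L
[S²⁻] = 3s = 4.8×10⁻²⁰ mol/L

4.8×10⁻²⁰ M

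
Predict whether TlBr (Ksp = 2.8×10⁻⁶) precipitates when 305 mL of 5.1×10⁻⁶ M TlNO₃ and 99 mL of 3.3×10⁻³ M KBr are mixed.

Total volume after mixing = 305 + 99 = 404 mL.
[Tl⁺] = (5.1×10⁻⁶)(305)/404 = 3.9×10⁻⁶ M
[Br⁻] = (3.3×10⁻³)(99)/404 = 8.1×10⁻⁴ M
Q = [Tl⁺][Br⁻] = 3.1×10⁻⁹
Q = 3.1×10⁻⁹ < Ksp = 2.8×10⁻⁶, so the solution is unsaturated and no precipitate forms.

No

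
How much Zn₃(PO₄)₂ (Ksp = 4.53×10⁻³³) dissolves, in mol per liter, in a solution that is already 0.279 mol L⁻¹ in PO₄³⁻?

Zn₃(PO₄)₂(s) ⇌ 3 Zn²⁺(aq) + 2 PO₄³⁻(aq)
Let s be the solubility of Zn₃(PO₄)₂ here. The common ion gives [PO₄³⁻] ≈ 0.279 mol L⁻¹, and [Zn²⁺] = 3s.
Ksp = [Zn²⁺]^3[PO₄³⁻]^2 = (3s)^3(0.279)^2
(3s)^3 = 4.53×10⁻³³ / (0.279)^2 = 5.82×10⁻³²
s = 1.29×10⁻¹¹ mol L⁻¹

1.29×10⁻¹¹ M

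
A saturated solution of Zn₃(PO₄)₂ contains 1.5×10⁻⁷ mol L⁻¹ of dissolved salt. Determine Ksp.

Ksp = 8.2×10⁻³³

Zn₃(PO₄)₂(s) ⇌ 3 Zn²⁺(aq) + 2 PO₄³⁻(aq)
Call the molar solubility s, so that [Zn²⁺] = 3s and [PO₄³⁻] = 2s.
Ksp = [Zn²⁺]^3[PO₄³⁻]^2 = (3s)^3 · (2s)^2 = 108s^5
Ksp = 108 × (1.5×10⁻⁷)^5 = 8.2×10⁻³³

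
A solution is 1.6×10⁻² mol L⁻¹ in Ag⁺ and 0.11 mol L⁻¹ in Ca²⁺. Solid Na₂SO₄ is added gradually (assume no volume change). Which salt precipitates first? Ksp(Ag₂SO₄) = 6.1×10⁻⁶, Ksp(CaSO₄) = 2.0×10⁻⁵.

CaSO₄

Precipitation of each salt begins when its ion product equals Ksp.
For Ag₂SO₄: [SO₄²⁻] = (Ksp/[Ag⁺]^2) = 2.4×10⁻² mol L⁻¹
For CaSO₄: [SO₄²⁻] = (Ksp/[Ca²⁺]) = 1.8×10⁻⁴ mol L⁻¹
CaSO₄ requires the lower [SO₄²⁻], so it precipitates first.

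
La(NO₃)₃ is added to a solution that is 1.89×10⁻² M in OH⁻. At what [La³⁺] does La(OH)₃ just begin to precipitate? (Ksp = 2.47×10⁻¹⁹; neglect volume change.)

A salt starts to precipitate once the ion product Q reaches its Ksp.
La(OH)₃(s) ⇌ La³⁺(aq) + 3 OH⁻(aq)
Ksp = [La³⁺][OH⁻]^3 = [La³⁺](1.89×10⁻²)^3
[La³⁺] = 2.47×10⁻¹⁹ / (1.89×10⁻²)^3 = 3.66×10⁻¹⁴
[La³⁺] = 3.66×10⁻¹⁴ M

3.66×10⁻¹⁴ M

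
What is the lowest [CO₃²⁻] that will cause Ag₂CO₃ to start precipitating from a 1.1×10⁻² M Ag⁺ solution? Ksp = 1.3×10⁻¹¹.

A salt starts to precipitate once the ion product Q reaches its Ksp.
Ag₂CO₃(s) ⇌ 2 Ag⁺(aq) + CO₃²⁻(aq)
Ksp = [Ag⁺]^2[CO₃²⁻] = [CO₃²⁻](1.1×10⁻²)^2
[CO₃²⁻] = 1.3×10⁻¹¹ / (1.1×10⁻²)^2 = 1.1×10⁻⁷
[CO₃²⁻] = 1.1×10⁻⁷ M

1.1×10⁻⁷ M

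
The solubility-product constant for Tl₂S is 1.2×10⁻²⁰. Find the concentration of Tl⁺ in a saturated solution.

2.9×10⁻⁷ M

Tl₂S(s) ⇌ 2 Tl⁺(aq) + S²⁻(aq)
Call the molar solubility s, so that [Tl⁺] = 2s and [S²⁻] = s.
Ksp = [Tl⁺]^2[S²⁻] = (2s)^2 · s = 4s^3 = 1.2×10⁻²⁰
s = 1.4×10⁻⁷ mol/L
[Tl⁺] = 2s = 2.9×10⁻⁷ mol/L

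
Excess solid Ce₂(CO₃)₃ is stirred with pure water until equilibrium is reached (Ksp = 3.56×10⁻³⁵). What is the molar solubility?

5.05×10⁻⁸ M

Ce₂(CO₃)₃(s) ⇌ 2 Ce³⁺(aq) + 3 CO₃²⁻(aq)
If s mol/L of Ce₂(CO₃)₃ dissolves, [Ce³⁺] = 2s and [CO₃²⁻] = 3s.
Ksp = [Ce³⁺]^2[CO₃²⁻]^3 = (2s)^2 · (3s)^3 = 108s^5
108s^5 = 3.56×10⁻³⁵  ⇒  s^5 = 3.30×10⁻³⁷
s = (3.30×10⁻³⁷)^(1/5) = 5.05×10⁻⁸ M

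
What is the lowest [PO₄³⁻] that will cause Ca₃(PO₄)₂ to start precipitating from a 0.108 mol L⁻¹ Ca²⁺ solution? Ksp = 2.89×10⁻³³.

Each salt precipitates once Q = Ksp for that salt.
Ca₃(PO₄)₂(s) ⇌ 3 Ca²⁺(aq) + 2 PO₄³⁻(aq)
Ksp = [Ca²⁺]^3[PO₄³⁻]^2 = [PO₄³⁻]^2(0.108)^3
[PO₄³⁻]^2 = 2.89×10⁻³³ / (0.108)^3 = 2.29×10⁻³⁰
[PO₄³⁻] = 1.51×10⁻¹⁵ mol L⁻¹

1.51×10⁻¹⁵ M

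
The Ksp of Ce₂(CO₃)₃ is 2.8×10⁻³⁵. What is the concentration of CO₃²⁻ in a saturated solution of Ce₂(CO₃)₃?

1.4×10⁻⁷ M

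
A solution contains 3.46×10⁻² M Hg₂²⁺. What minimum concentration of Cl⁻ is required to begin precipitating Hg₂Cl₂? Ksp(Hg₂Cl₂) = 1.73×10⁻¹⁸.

7.07×10⁻⁹ M

Precipitation begins when Q = Ksp.
Hg₂Cl₂(s) ⇌ Hg₂²⁺(aq) + 2 Cl⁻(aq)
Ksp = [Hg₂²⁺][Cl⁻]^2 = [Cl⁻]^2(3.46×10⁻²)
[Cl⁻]^2 = 1.73×10⁻¹⁸ / (3.46×10⁻²) = 5.00×10⁻¹⁷
[Cl⁻] = 7.07×10⁻⁹ M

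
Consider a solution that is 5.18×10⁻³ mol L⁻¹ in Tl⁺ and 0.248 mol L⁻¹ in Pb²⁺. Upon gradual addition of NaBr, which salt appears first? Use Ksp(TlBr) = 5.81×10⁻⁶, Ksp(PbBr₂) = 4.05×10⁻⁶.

TlBr

A salt starts to precipitate once the ion product Q reaches its Ksp.
For TlBr: [Br⁻] = (Ksp/[Tl⁺]) = 1.12×10⁻³ mol L⁻¹
For PbBr₂: [Br⁻] = (Ksp/[Pb²⁺])^(1/2) = 4.04×10⁻³ mol L⁻¹
TlBr requires the lower [Br⁻], so it precipitates first.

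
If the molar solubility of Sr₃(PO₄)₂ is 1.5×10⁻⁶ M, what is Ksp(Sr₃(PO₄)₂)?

Sr₃(PO₄)₂(s) ⇌ 3 Sr²⁺(aq) + 2 PO₄³⁻(aq)
Call the molar solubility s, so that [Sr²⁺] = 3s and [PO₄³⁻] = 2s.
Ksp = [Sr²⁺]^3[PO₄³⁻]^2 = (3s)^3 · (2s)^2 = 108s^5
Ksp = 108 × (1.5×10⁻⁶)^5 = 8.2×10⁻²⁸

Ksp = 8.2×10⁻²⁸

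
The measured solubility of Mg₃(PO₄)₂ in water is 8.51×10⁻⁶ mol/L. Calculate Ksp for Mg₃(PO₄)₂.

Mg₃(PO₄)₂(s) ⇌ 3 Mg²⁺(aq) + 2 PO₄³⁻(aq)
For each mole of Mg₃(PO₄)₂ that dissolves per liter, [Mg²⁺] = 3s and [PO₄³⁻] = 2s; let s denote this solubility.
Ksp = [Mg²⁺]^3[PO₄³⁻]^2 = (3s)^3 · (2s)^2 = 108s^5
Ksp = 108 × (8.51×10⁻⁶)^5 = 4.82×10⁻²⁴

Ksp = 4.82×10⁻²⁴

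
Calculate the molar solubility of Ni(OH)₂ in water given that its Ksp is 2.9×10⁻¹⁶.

4.2×10⁻⁶ M

Ni(OH)₂(s) ⇌ Ni²⁺(aq) + 2 OH⁻(aq)
With molar solubility s: [Ni²⁺] = s, [OH⁻] = 2s.
Ksp = [Ni²⁺][OH⁻]^2 = s · (2s)^2 = 4s^3
4s^3 = 2.9×10⁻¹⁶  ⇒  s^3 = 7.3×10⁻¹⁷
s = (7.3×10⁻¹⁷)^(1/3) = 4.2×10⁻⁶ mol L⁻¹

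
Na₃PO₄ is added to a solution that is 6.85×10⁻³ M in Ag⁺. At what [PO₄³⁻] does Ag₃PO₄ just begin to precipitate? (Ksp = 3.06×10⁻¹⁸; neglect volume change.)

Each salt precipitates once Q = Ksp for that salt.
Ag₃PO₄(s) ⇌ 3 Ag⁺(aq) + PO₄³⁻(aq)
Ksp = [Ag⁺]^3[PO₄³⁻] = [PO₄³⁻](6.85×10⁻³)^3
[PO₄³⁻] = 3.06×10⁻¹⁸ / (6.85×10⁻³)^3 = 9.52×10⁻¹²
[PO₄³⁻] = 9.52×10⁻¹² M

9.52×10⁻¹² M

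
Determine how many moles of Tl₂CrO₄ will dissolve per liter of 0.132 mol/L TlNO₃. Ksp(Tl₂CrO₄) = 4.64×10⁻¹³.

2.66×10⁻¹¹ M

Tl₂CrO₄(s) ⇌ 2 Tl⁺(aq) + CrO₄²⁻(aq)
The solution already contains Tl⁺ at 0.132 mol/L. Let s be the molar solubility of Tl₂CrO₄.
[Tl⁺] ≈ 0.132 mol/L (common ion dominates); [CrO₄²⁻] = s.
Ksp = [Tl⁺]^2[CrO₄²⁻] = (0.132)^2s
s = 4.64×10⁻¹³ / (0.132)^2 = 2.66×10⁻¹¹
s = 2.66×10⁻¹¹ mol/L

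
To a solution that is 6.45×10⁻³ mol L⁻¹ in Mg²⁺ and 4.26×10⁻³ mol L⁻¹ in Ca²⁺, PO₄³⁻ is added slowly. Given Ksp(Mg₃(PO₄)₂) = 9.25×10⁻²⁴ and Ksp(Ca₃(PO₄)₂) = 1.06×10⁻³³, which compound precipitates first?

A salt starts to precipitate once the ion product Q reaches its Ksp.
For Mg₃(PO₄)₂: [PO₄³⁻] = (Ksp/[Mg²⁺]^3)^(1/2) = 5.87×10⁻⁹ mol L⁻¹
For Ca₃(PO₄)₂: [PO₄³⁻] = (Ksp/[Ca²⁺]^3)^(1/2) = 1.17×10⁻¹³ mol L⁻¹
Ca₃(PO₄)₂ requires the lower [PO₄³⁻], so it precipitates first.

Ca₃(PO₄)₂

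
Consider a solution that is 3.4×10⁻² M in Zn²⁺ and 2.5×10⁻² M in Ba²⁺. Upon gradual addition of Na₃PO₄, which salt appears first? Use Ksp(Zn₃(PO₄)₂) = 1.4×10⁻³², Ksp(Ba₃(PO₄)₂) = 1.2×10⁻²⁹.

Zn₃(PO₄)₂

Each salt precipitates once Q = Ksp for that salt.
For Zn₃(PO₄)₂: [PO₄³⁻] = (Ksp/[Zn²⁺]^3)^(1/2) = 1.9×10⁻¹⁴ M
For Ba₃(PO₄)₂: [PO₄³⁻] = (Ksp/[Ba²⁺]^3)^(1/2) = 8.8×10⁻¹³ M
The smaller threshold [PO₄³⁻] is reached first, so Zn₃(PO₄)₂ precipitates first.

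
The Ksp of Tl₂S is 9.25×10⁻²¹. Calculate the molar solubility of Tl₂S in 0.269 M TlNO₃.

Tl₂S(s) ⇌ 2 Tl⁺(aq) + S²⁻(aq)
Let s be the solubility of Tl₂S here. The common ion gives [Tl⁺] ≈ 0.269 M, and [S²⁻] = s.
Ksp = [Tl⁺]^2[S²⁻] = (0.269)^2s
s = 9.25×10⁻²¹ / (0.269)^2 = 1.28×10⁻¹⁹
s = 1.28×10⁻¹⁹ M

1.28×10⁻¹⁹ M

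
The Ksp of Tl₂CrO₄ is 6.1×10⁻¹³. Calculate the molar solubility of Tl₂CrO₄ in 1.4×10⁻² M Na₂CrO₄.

3.3×10⁻⁶ M

Tl₂CrO₄(s) ⇌ 2 Tl⁺(aq) + CrO₄²⁻(aq)
With CrO₄²⁻ already at 1.4×10⁻² M and s small, take [CrO₄²⁻] ≈ 1.4×10⁻² M and [Tl⁺] = 2s.
Ksp = [Tl⁺]^2[CrO₄²⁻] = (2s)^2(1.4×10⁻²)
(2s)^2 = 6.1×10⁻¹³ / (1.4×10⁻²) = 4.4×10⁻¹¹
s = 3.3×10⁻⁶ M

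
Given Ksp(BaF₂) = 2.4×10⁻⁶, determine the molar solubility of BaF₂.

8.4×10⁻³ M

BaF₂(s) ⇌ Ba²⁺(aq) + 2 F⁻(aq)
Call the molar solubility s, so that [Ba²⁺] = s and [F⁻] = 2s.
Ksp = [Ba²⁺][F⁻]^2 = s · (2s)^2 = 4s^3
4s^3 = 2.4×10⁻⁶  ⇒  s^3 = 6.0×10⁻⁷
s = 8.4×10⁻³ mol/L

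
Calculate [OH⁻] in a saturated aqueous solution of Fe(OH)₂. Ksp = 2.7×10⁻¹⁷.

3.8×10⁻⁶ M

Fe(OH)₂(s) ⇌ Fe²⁺(aq) + 2 OH⁻(aq)
Call the molar solubility s, so that [Fe²⁺] = s and [OH⁻] = 2s.
Ksp = [Fe²⁺][OH⁻]^2 = s · (2s)^2 = 4s^3 = 2.7×10⁻¹⁷
s = 1.9×10⁻⁶ mol/L
[OH⁻] = 2s = 3.8×10⁻⁶ mol/L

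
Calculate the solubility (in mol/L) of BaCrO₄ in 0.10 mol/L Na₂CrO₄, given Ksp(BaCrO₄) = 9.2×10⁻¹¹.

BaCrO₄(s) ⇌ Ba²⁺(aq) + CrO₄²⁻(aq)
The solution already contains CrO₄²⁻ at 0.10 mol/L. Let s be the molar solubility of BaCrO₄.
[CrO₄²⁻] ≈ 0.10 mol/L (common ion dominates); [Ba²⁺] = s.
Ksp = [Ba²⁺][CrO₄²⁻] = s(0.10)
s = 9.2×10⁻¹¹ / (0.10) = 9.2×10⁻¹⁰
s = 9.2×10⁻¹⁰ mol/L

9.2×10⁻¹⁰ M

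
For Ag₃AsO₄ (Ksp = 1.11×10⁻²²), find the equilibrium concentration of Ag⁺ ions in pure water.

4.27×10⁻⁶ M

Ag₃AsO₄(s) ⇌ 3 Ag⁺(aq) + AsO₄³⁻(aq)
If s mol/L of Ag₃AsO₄ dissolves, [Ag⁺] = 3s and [AsO₄³⁻] = s.
Ksp = [Ag⁺]^3[AsO₄³⁻] = (3s)^3 · s = 27s^4 = 1.11×10⁻²²
s = 1.42×10⁻⁶ mol L⁻¹
[Ag⁺] = 3s = 4.27×10⁻⁶ mol L⁻¹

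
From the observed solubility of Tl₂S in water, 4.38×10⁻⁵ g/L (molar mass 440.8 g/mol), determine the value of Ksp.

Convert to molarity: s = 4.38×10⁻⁵ / 440.8 = 9.9365×10⁻⁸ mol/L
Tl₂S(s) ⇌ 2 Tl⁺(aq) + S²⁻(aq)
With molar solubility s: [Tl⁺] = 2s, [S²⁻] = s.
Ksp = [Tl⁺]^2[S²⁻] = (2s)^2 · s = 4s^3
Ksp = 4 × (9.9365×10⁻⁸)^3 = 3.92×10⁻²¹

Ksp = 3.92×10⁻²¹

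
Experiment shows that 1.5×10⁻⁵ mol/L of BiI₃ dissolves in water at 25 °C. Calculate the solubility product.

Ksp = 1.4×10⁻¹⁸

BiI₃(s) ⇌ Bi³⁺(aq) + 3 I⁻(aq)
If s mol/L of BiI₃ dissolves, [Bi³⁺] = s and [I⁻] = 3s.
Ksp = [Bi³⁺][I⁻]^3 = s · (3s)^3 = 27s^4
Ksp = 27 × (1.5×10⁻⁵)^4 = 1.4×10⁻¹⁸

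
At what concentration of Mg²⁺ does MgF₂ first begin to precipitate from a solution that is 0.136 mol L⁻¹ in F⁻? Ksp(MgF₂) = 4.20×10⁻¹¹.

2.27×10⁻⁹ M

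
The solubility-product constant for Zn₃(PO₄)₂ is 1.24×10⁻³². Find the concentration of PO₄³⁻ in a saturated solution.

Zn₃(PO₄)₂(s) ⇌ 3 Zn²⁺(aq) + 2 PO₄³⁻(aq)
Call the molar solubility s, so that [Zn²⁺] = 3s and [PO₄³⁻] = 2s.
Ksp = [Zn²⁺]^3[PO₄³⁻]^2 = (3s)^3 · (2s)^2 = 108s^5 = 1.24×10⁻³²
s = 1.63×10⁻⁷ M
[PO₄³⁻] = 2s = 3.26×10⁻⁷ M

3.26×10⁻⁷ M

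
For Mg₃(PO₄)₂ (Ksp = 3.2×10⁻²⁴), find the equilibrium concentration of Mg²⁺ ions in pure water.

2.4×10⁻⁵ M

Mg₃(PO₄)₂(s) ⇌ 3 Mg²⁺(aq) + 2 PO₄³⁻(aq)
If s mol/L of Mg₃(PO₄)₂ dissolves, [Mg²⁺] = 3s and [PO₄³⁻] = 2s.
Ksp = [Mg²⁺]^3[PO₄³⁻]^2 = (3s)^3 · (2s)^2 = 108s^5 = 3.2×10⁻²⁴
s = 7.8×10⁻⁶ mol L⁻¹
[Mg²⁺] = 3s = 2.4×10⁻⁵ mol L⁻¹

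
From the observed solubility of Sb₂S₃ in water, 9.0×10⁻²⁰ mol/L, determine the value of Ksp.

Sb₂S₃(s) ⇌ 2 Sb³⁺(aq) + 3 S²⁻(aq)
For each mole of Sb₂S₃ that dissolves per liter, [Sb³⁺] = 2s and [S²⁻] = 3s; let s denote this solubility.
Ksp = [Sb³⁺]^2[S²⁻]^3 = (2s)^2 · (3s)^3 = 108s^5
Ksp = 108 × (9.0×10⁻²⁰)^5 = 6.4×10⁻⁹⁴

Ksp = 6.4×10⁻⁹⁴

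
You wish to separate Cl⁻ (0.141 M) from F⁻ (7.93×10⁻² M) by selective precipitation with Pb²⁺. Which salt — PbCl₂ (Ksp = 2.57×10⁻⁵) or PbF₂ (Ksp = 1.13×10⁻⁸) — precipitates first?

PbF₂

Precipitation begins when Q = Ksp.
For PbCl₂: [Pb²⁺] = (Ksp/[Cl⁻]^2) = 1.29×10⁻³ M
For PbF₂: [Pb²⁺] = (Ksp/[F⁻]^2) = 1.80×10⁻⁶ M
Since PbF₂ needs less Pb²⁺ to reach saturation, it precipitates first.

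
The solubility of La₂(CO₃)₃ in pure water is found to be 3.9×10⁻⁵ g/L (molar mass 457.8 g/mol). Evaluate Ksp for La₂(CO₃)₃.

Ksp = 4.8×10⁻³⁴

Molar solubility s = (3.9×10⁻⁵ g/L) / (457.8 g/mol) = 8.519×10⁻⁸ mol/L
La₂(CO₃)₃(s) ⇌ 2 La³⁺(aq) + 3 CO₃²⁻(aq)
If s mol/L of La₂(CO₃)₃ dissolves, [La³⁺] = 2s and [CO₃²⁻] = 3s.
Ksp = [La³⁺]^2[CO₃²⁻]^3 = (2s)^2 · (3s)^3 = 108s^5
Ksp = 108 × (8.519×10⁻⁸)^5 = 4.8×10⁻³⁴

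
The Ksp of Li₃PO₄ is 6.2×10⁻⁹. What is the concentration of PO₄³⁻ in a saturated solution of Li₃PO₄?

Li₃PO₄(s) ⇌ 3 Li⁺(aq) + PO₄³⁻(aq)
For each mole of Li₃PO₄ that dissolves per liter, [Li⁺] = 3s and [PO₄³⁻] = s; let s denote this solubility.
Ksp = [Li⁺]^3[PO₄³⁻] = (3s)^3 · s = 27s^4 = 6.2×10⁻⁹
s = 3.9×10⁻³ mol L⁻¹
[PO₄³⁻] = s = 3.9×10⁻³ mol L⁻¹

3.9×10⁻³ M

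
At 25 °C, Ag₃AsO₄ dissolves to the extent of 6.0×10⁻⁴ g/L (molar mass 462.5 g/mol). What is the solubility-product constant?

Molar solubility s = (6.0×10⁻⁴ g/L) / (462.5 g/mol) = 1.297×10⁻⁶ mol/L
Ag₃AsO₄(s) ⇌ 3 Ag⁺(aq) + AsO₄³⁻(aq)
With molar solubility s: [Ag⁺] = 3s, [AsO₄³⁻] = s.
Ksp = [Ag⁺]^3[AsO₄³⁻] = (3s)^3 · s = 27s^4
Ksp = 27 × (1.297×10⁻⁶)^4 = 7.6×10⁻²³

Ksp = 7.6×10⁻²³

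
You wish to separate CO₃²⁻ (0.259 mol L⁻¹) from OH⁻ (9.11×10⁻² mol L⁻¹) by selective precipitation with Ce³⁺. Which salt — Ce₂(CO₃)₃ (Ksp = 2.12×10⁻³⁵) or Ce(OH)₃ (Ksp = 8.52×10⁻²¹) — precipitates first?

Ce(OH)₃

Each salt precipitates once Q = Ksp for that salt.
For Ce₂(CO₃)₃: [Ce³⁺] = (Ksp/[CO₃²⁻]^3)^(1/2) = 3.49×10⁻¹⁷ mol L⁻¹
For Ce(OH)₃: [Ce³⁺] = (Ksp/[OH⁻]^3) = 1.13×10⁻¹⁷ mol L⁻¹
Since Ce(OH)₃ needs less Ce³⁺ to reach saturation, it precipitates first.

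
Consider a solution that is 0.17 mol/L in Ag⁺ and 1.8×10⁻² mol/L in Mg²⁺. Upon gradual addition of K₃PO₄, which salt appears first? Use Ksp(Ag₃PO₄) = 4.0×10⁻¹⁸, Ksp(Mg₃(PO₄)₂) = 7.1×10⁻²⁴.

The threshold for precipitation is Q = Ksp.
For Ag₃PO₄: [PO₄³⁻] = (Ksp/[Ag⁺]^3) = 8.1×10⁻¹⁶ mol/L
For Mg₃(PO₄)₂: [PO₄³⁻] = (Ksp/[Mg²⁺]^3)^(1/2) = 1.1×10⁻⁹ mol/L
Ag₃PO₄ requires the lower [PO₄³⁻], so it precipitates first.

Ag₃PO₄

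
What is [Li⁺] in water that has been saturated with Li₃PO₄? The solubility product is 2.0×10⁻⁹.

Li₃PO₄(s) ⇌ 3 Li⁺(aq) + PO₄³⁻(aq)
Let s be the molar solubility. Then [Li⁺] = 3s and [PO₄³⁻] = s.
Ksp = [Li⁺]^3[PO₄³⁻] = (3s)^3 · s = 27s^4 = 2.0×10⁻⁹
s = 2.9×10⁻³ mol/L
[Li⁺] = 3s = 8.8×10⁻³ mol/L

8.8×10⁻³ M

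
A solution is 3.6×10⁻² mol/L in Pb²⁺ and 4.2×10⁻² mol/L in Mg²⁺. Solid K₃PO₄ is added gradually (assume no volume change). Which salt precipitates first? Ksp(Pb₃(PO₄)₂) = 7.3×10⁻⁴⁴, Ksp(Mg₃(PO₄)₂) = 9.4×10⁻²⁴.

Precipitation begins when Q = Ksp.
For Pb₃(PO₄)₂: [PO₄³⁻] = (Ksp/[Pb²⁺]^3)^(1/2) = 4.0×10⁻²⁰ mol/L
For Mg₃(PO₄)₂: [PO₄³⁻] = (Ksp/[Mg²⁺]^3)^(1/2) = 3.6×10⁻¹⁰ mol/L
The smaller threshold [PO₄³⁻] is reached first, so Pb₃(PO₄)₂ precipitates first.

Pb₃(PO₄)₂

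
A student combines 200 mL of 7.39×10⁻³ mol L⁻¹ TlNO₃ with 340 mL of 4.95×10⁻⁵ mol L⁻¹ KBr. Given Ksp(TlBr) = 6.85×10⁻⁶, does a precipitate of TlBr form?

No

The combined volume is 540 mL.
[Tl⁺] = (7.39×10⁻³)(200)/540 = 2.74×10⁻³ mol L⁻¹
[Br⁻] = (4.95×10⁻⁵)(340)/540 = 3.12×10⁻⁵ mol L⁻¹
Q = [Tl⁺][Br⁻] = 8.53×10⁻⁸
Q = 8.53×10⁻⁸ < Ksp = 6.85×10⁻⁶, so the solution is unsaturated and no precipitate forms.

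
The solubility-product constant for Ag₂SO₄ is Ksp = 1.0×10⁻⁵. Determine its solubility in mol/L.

Ag₂SO₄(s) ⇌ 2 Ag⁺(aq) + SO₄²⁻(aq)
Let s be the molar solubility. Then [Ag⁺] = 2s and [SO₄²⁻] = s.
Ksp = [Ag⁺]^2[SO₄²⁻] = (2s)^2 · s = 4s^3
4s^3 = 1.0×10⁻⁵  ⇒  s^3 = 2.5×10⁻⁶
Taking the 3rd root, s = 1.4×10⁻² mol/L.

1.4×10⁻² M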